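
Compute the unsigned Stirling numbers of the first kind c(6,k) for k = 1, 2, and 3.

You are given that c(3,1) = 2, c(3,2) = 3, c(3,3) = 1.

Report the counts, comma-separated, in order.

120, 274, 225

[4] T[4,1]:3*2+0=6 · T[4,2]:3*3+2=11 · T[4,3]:3*1+3=6
[5] T[5,1]:4*6+0=24 · T[5,2]:4*11+6=50 · T[5,3]:4*6+11=35
[6] T[6,1]:5*24+0=120 · T[6,2]:5*50+24=274 · T[6,3]:5*35+50=225
Read c(6,1) = 120, c(6,2) = 274, c(6,3) = 225.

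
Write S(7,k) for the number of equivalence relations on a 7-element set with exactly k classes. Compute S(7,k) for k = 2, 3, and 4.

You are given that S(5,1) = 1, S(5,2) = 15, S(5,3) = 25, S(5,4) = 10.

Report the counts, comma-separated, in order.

[6] T[6,1]:1*1+0=1 · T[6,2]:2*15+1=31 · T[6,3]:3*25+15=90 · T[6,4]:4*10+25=65
[7] T[7,2]:2*31+1=63 · T[7,3]:3*90+31=301 · T[7,4]:4*65+90=350
Read S(7,2) = 63, S(7,3) = 301, S(7,4) = 350.

63, 301, 350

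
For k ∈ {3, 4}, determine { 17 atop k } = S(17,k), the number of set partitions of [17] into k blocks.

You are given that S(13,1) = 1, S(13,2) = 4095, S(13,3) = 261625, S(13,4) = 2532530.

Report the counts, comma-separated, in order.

21457825, 694337290

i=14: T(14,1)=0+1·1=1 | T(14,2)=1+2·4095=8191 | T(14,3)=4095+3·261625=788970 | T(14,4)=261625+4·2532530=10391745
i=15: T(15,1)=0+1·1=1 | T(15,2)=1+2·8191=16383 | T(15,3)=8191+3·788970=2375101 | T(15,4)=788970+4·10391745=42355950
i=16: T(16,2)=1+2·16383=32767 | T(16,3)=16383+3·2375101=7141686 | T(16,4)=2375101+4·42355950=171798901
i=17: T(17,3)=32767+3·7141686=21457825 | T(17,4)=7141686+4·171798901=694337290
Read S(17,3) = 21457825, S(17,4) = 694337290.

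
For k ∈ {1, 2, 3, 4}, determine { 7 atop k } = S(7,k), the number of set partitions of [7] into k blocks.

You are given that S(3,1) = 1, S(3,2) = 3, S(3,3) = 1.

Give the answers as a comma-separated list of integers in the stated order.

[4] T[4,1]:1*1+0=1 · T[4,2]:2*3+1=7 · T[4,3]:3*1+3=6 · T[4,4]:4*0+1=1
[5] T[5,1]:1*1+0=1 · T[5,2]:2*7+1=15 · T[5,3]:3*6+7=25 · T[5,4]:4*1+6=10
[6] T[6,1]:1*1+0=1 · T[6,2]:2*15+1=31 · T[6,3]:3*25+15=90 · T[6,4]:4*10+25=65
[7] T[7,1]:1*1+0=1 · T[7,2]:2*31+1=63 · T[7,3]:3*90+31=301 · T[7,4]:4*65+90=350
Read S(7,1) = 1, S(7,2) = 63, S(7,3) = 301, S(7,4) = 350.

1, 63, 301, 350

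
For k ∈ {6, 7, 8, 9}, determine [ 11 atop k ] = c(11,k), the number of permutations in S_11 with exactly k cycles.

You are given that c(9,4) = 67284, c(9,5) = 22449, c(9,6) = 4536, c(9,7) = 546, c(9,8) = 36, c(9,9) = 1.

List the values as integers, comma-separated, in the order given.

i=10: T(10,5)=67284+9·22449=269325 | T(10,6)=22449+9·4536=63273 | T(10,7)=4536+9·546=9450 | T(10,8)=546+9·36=870 | T(10,9)=36+9·1=45
i=11: T(11,6)=269325+10·63273=902055 | T(11,7)=63273+10·9450=157773 | T(11,8)=9450+10·870=18150 | T(11,9)=870+10·45=1320
Read c(11,6) = 902055, c(11,7) = 157773, c(11,8) = 18150, c(11,9) = 1320.

902055, 157773, 18150, 1320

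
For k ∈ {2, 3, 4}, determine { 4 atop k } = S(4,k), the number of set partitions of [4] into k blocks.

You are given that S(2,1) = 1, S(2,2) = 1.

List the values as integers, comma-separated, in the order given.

7, 6, 1

[3] T[3,1]:1*1+0=1 · T[3,2]:2*1+1=3 · T[3,3]:3*0+1=1
[4] T[4,2]:2*3+1=7 · T[4,3]:3*1+3=6 · T[4,4]:4*0+1=1
Read S(4,2) = 7, S(4,3) = 6, S(4,4) = 1.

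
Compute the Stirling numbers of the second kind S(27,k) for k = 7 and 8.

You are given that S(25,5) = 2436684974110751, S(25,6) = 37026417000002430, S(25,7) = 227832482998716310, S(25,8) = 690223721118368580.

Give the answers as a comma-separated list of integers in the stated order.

11647571772911241531, 47628831813556336200

@26  (26,6):37026417000002430·6+2436684974110751→224595186974125331, (26,7):227832482998716310·7+37026417000002430→1631853797991016600, (26,8):690223721118368580·8+227832482998716310→5749622251945664950
@27  (27,7):1631853797991016600·7+224595186974125331→11647571772911241531, (27,8):5749622251945664950·8+1631853797991016600→47628831813556336200
Read S(27,7) = 11647571772911241531, S(27,8) = 47628831813556336200.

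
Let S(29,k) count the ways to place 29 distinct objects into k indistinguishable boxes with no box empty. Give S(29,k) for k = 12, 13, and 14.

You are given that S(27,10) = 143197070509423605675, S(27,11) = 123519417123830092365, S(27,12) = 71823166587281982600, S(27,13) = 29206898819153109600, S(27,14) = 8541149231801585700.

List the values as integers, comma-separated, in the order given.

[28] T[28,11]:11*123519417123830092365+143197070509423605675=1501910658871554621690 · T[28,12]:12*71823166587281982600+123519417123830092365=985397416171213883565 · T[28,13]:13*29206898819153109600+71823166587281982600=451512851236272407400 · T[28,14]:14*8541149231801585700+29206898819153109600=148782988064375309400
[29] T[29,12]:12*985397416171213883565+1501910658871554621690=13326679652926121224470 · T[29,13]:13*451512851236272407400+985397416171213883565=6855064482242755179765 · T[29,14]:14*148782988064375309400+451512851236272407400=2534474684137526739000
Read S(29,12) = 13326679652926121224470, S(29,13) = 6855064482242755179765, S(29,14) = 2534474684137526739000.

13326679652926121224470, 6855064482242755179765, 2534474684137526739000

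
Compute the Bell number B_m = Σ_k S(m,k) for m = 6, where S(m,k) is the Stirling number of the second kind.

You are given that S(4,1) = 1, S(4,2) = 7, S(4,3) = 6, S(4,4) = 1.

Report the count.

203

r5: T_5,1=1×1+0=1; T_5,2=2×7+1=15; T_5,3=3×6+7=25; T_5,4=4×1+6=10; T_5,5=5×0+1=1
r6: T_6,1=1×1+0=1; T_6,2=2×15+1=31; T_6,3=3×25+15=90; T_6,4=4×10+25=65; T_6,5=5×1+10=15; T_6,6=6×0+1=1
B_6 = ΣS(6,k) = 1+31+90+65+15+1 = 203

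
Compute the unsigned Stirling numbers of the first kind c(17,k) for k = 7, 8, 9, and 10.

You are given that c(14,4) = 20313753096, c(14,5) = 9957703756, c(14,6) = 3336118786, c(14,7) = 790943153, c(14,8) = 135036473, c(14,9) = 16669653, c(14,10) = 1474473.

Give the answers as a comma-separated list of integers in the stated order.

r15: T_15,5=14×9957703756+20313753096=159721605680; T_15,6=14×3336118786+9957703756=56663366760; T_15,7=14×790943153+3336118786=14409322928; T_15,8=14×135036473+790943153=2681453775; T_15,9=14×16669653+135036473=368411615; T_15,10=14×1474473+16669653=37312275
r16: T_16,6=15×56663366760+159721605680=1009672107080; T_16,7=15×14409322928+56663366760=272803210680; T_16,8=15×2681453775+14409322928=54631129553; T_16,9=15×368411615+2681453775=8207628000; T_16,10=15×37312275+368411615=928095740
r17: T_17,7=16×272803210680+1009672107080=5374523477960; T_17,8=16×54631129553+272803210680=1146901283528; T_17,9=16×8207628000+54631129553=185953177553; T_17,10=16×928095740+8207628000=23057159840
Read c(17,7) = 5374523477960, c(17,8) = 1146901283528, c(17,9) = 185953177553, c(17,10) = 23057159840.

5374523477960, 1146901283528, 185953177553, 23057159840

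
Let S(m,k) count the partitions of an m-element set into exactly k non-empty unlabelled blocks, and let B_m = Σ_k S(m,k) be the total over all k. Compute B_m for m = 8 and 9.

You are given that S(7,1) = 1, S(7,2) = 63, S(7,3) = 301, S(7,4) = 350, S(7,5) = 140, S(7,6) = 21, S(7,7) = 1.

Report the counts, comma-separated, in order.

4140, 21147

[8] T[8,1]:1*1+0=1 · T[8,2]:2*63+1=127 · T[8,3]:3*301+63=966 · T[8,4]:4*350+301=1701 · T[8,5]:5*140+350=1050 · T[8,6]:6*21+140=266 · T[8,7]:7*1+21=28 · T[8,8]:8*0+1=1
[9] T[9,1]:1*1+0=1 · T[9,2]:2*127+1=255 · T[9,3]:3*966+127=3025 · T[9,4]:4*1701+966=7770 · T[9,5]:5*1050+1701=6951 · T[9,6]:6*266+1050=2646 · T[9,7]:7*28+266=462 · T[9,8]:8*1+28=36 · T[9,9]:9*0+1=1
B_8 = ΣS(8,k) = 1+127+966+1701+1050+266+28+1 = 4140
B_9 = ΣS(9,k) = 1+255+3025+7770+6951+2646+462+36+1 = 21147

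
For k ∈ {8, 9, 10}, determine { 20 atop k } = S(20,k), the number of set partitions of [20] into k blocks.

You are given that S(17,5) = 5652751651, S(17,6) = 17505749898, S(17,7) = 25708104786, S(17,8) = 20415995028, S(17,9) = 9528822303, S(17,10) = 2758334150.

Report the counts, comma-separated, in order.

15170932662679, 12011282644725, 5917584964655

@18  (18,6):17505749898·6+5652751651→110687251039, (18,7):25708104786·7+17505749898→197462483400, (18,8):20415995028·8+25708104786→189036065010, (18,9):9528822303·9+20415995028→106175395755, (18,10):2758334150·10+9528822303→37112163803
@19  (19,7):197462483400·7+110687251039→1492924634839, (19,8):189036065010·8+197462483400→1709751003480, (19,9):106175395755·9+189036065010→1144614626805, (19,10):37112163803·10+106175395755→477297033785
@20  (20,8):1709751003480·8+1492924634839→15170932662679, (20,9):1144614626805·9+1709751003480→12011282644725, (20,10):477297033785·10+1144614626805→5917584964655
Read S(20,8) = 15170932662679, S(20,9) = 12011282644725, S(20,10) = 5917584964655.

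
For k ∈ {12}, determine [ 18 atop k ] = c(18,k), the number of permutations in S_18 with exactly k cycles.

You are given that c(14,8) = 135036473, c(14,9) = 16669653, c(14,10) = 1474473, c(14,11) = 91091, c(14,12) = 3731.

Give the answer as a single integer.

4853222764

row 15: T[15][9]=14·16669653+135036473=368411615  T[15][10]=14·1474473+16669653=37312275  T[15][11]=14·91091+1474473=2749747  T[15][12]=14·3731+91091=143325
row 16: T[16][10]=15·37312275+368411615=928095740  T[16][11]=15·2749747+37312275=78558480  T[16][12]=15·143325+2749747=4899622
row 17: T[17][11]=16·78558480+928095740=2185031420  T[17][12]=16·4899622+78558480=156952432
row 18: T[18][12]=17·156952432+2185031420=4853222764
Read c(18,12) = 4853222764.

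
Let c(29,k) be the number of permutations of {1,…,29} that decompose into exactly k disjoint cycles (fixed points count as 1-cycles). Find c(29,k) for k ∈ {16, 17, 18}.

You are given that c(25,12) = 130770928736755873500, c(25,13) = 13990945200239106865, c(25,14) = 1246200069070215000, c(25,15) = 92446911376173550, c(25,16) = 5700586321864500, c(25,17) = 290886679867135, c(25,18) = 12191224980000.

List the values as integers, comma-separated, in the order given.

16532187926098943672490, 1101911578045922391915, 62656135265695354110

r26: T_26,13=25×13990945200239106865+130770928736755873500=480544558742733545125; T_26,14=25×1246200069070215000+13990945200239106865=45145946926994481865; T_26,15=25×92446911376173550+1246200069070215000=3557372853474553750; T_26,16=25×5700586321864500+92446911376173550=234961569422786050; T_26,17=25×290886679867135+5700586321864500=12972753318542875; T_26,18=25×12191224980000+290886679867135=595667304367135
r27: T_27,14=26×45145946926994481865+480544558742733545125=1654339178844590073615; T_27,15=26×3557372853474553750+45145946926994481865=137637641117332879365; T_27,16=26×234961569422786050+3557372853474553750=9666373658466991050; T_27,17=26×12972753318542875+234961569422786050=572253155704900800; T_27,18=26×595667304367135+12972753318542875=28460103232088385
r28: T_28,15=27×137637641117332879365+1654339178844590073615=5370555489012577816470; T_28,16=27×9666373658466991050+137637641117332879365=398629729895941637715; T_28,17=27×572253155704900800+9666373658466991050=25117208862499312650; T_28,18=27×28460103232088385+572253155704900800=1340675942971287195
r29: T_29,16=28×398629729895941637715+5370555489012577816470=16532187926098943672490; T_29,17=28×25117208862499312650+398629729895941637715=1101911578045922391915; T_29,18=28×1340675942971287195+25117208862499312650=62656135265695354110
Read c(29,16) = 16532187926098943672490, c(29,17) = 1101911578045922391915, c(29,18) = 62656135265695354110.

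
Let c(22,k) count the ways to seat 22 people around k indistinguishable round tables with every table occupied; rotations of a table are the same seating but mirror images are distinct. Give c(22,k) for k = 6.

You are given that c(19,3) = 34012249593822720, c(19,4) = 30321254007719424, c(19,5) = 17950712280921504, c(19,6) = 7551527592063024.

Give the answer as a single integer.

r20: T_20,4=19×30321254007719424+34012249593822720=610116075740491776; T_20,5=19×17950712280921504+30321254007719424=371384787345228000; T_20,6=19×7551527592063024+17950712280921504=161429736530118960
r21: T_21,5=20×371384787345228000+610116075740491776=8037811822645051776; T_21,6=20×161429736530118960+371384787345228000=3599979517947607200
r22: T_22,6=21×3599979517947607200+8037811822645051776=83637381699544802976
Read c(22,6) = 83637381699544802976.

83637381699544802976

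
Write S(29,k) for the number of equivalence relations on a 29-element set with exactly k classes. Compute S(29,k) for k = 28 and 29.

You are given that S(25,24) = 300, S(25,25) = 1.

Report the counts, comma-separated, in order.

406, 1

row 26: T[26][25]=25·1+300=325  T[26][26]=26·0+1=1
row 27: T[27][26]=26·1+325=351  T[27][27]=27·0+1=1
row 28: T[28][27]=27·1+351=378  T[28][28]=28·0+1=1
row 29: T[29][28]=28·1+378=406  T[29][29]=29·0+1=1
Read S(29,28) = 406, S(29,29) = 1.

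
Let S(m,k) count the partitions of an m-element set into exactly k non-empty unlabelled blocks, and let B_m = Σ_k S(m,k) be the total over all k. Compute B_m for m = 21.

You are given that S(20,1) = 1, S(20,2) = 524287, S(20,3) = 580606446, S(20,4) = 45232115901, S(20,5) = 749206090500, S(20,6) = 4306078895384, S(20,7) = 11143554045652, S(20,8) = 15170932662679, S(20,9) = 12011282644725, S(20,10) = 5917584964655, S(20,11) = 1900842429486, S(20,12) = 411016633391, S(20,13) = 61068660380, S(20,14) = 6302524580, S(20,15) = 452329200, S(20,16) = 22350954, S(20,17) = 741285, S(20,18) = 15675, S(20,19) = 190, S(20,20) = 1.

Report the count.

474869816156751

row 21: T[21][1]=1·1+0=1  T[21][2]=2·524287+1=1048575  T[21][3]=3·580606446+524287=1742343625  T[21][4]=4·45232115901+580606446=181509070050  T[21][5]=5·749206090500+45232115901=3791262568401  T[21][6]=6·4306078895384+749206090500=26585679462804  T[21][7]=7·11143554045652+4306078895384=82310957214948  T[21][8]=8·15170932662679+11143554045652=132511015347084  T[21][9]=9·12011282644725+15170932662679=123272476465204  T[21][10]=10·5917584964655+12011282644725=71187132291275  T[21][11]=11·1900842429486+5917584964655=26826851689001  T[21][12]=12·411016633391+1900842429486=6833042030178  T[21][13]=13·61068660380+411016633391=1204909218331  T[21][14]=14·6302524580+61068660380=149304004500  T[21][15]=15·452329200+6302524580=13087462580  T[21][16]=16·22350954+452329200=809944464  T[21][17]=17·741285+22350954=34952799  T[21][18]=18·15675+741285=1023435  T[21][19]=19·190+15675=19285  T[21][20]=20·1+190=210  T[21][21]=21·0+1=1
B_21 = ΣS(21,k) = 1+1048575+1742343625+181509070050+3791262568401+26585679462804+82310957214948+132511015347084+123272476465204+71187132291275+26826851689001+6833042030178+1204909218331+149304004500+13087462580+809944464+34952799+1023435+19285+210+1 = 474869816156751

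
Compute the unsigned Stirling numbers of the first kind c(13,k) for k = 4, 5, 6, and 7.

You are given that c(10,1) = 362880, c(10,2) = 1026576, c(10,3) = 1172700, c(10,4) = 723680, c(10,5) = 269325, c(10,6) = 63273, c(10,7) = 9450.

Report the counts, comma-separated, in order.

1414014888, 657206836, 206070150, 44990231

@11  (11,2):1026576·10+362880→10628640, (11,3):1172700·10+1026576→12753576, (11,4):723680·10+1172700→8409500, (11,5):269325·10+723680→3416930, (11,6):63273·10+269325→902055, (11,7):9450·10+63273→157773
@12  (12,3):12753576·11+10628640→150917976, (12,4):8409500·11+12753576→105258076, (12,5):3416930·11+8409500→45995730, (12,6):902055·11+3416930→13339535, (12,7):157773·11+902055→2637558
@13  (13,4):105258076·12+150917976→1414014888, (13,5):45995730·12+105258076→657206836, (13,6):13339535·12+45995730→206070150, (13,7):2637558·12+13339535→44990231
Read c(13,4) = 1414014888, c(13,5) = 657206836, c(13,6) = 206070150, c(13,7) = 44990231.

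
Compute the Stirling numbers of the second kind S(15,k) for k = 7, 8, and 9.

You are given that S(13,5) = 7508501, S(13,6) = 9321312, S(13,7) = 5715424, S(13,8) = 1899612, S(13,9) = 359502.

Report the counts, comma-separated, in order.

i=14: T(14,6)=7508501+6·9321312=63436373 | T(14,7)=9321312+7·5715424=49329280 | T(14,8)=5715424+8·1899612=20912320 | T(14,9)=1899612+9·359502=5135130
i=15: T(15,7)=63436373+7·49329280=408741333 | T(15,8)=49329280+8·20912320=216627840 | T(15,9)=20912320+9·5135130=67128490
Read S(15,7) = 408741333, S(15,8) = 216627840, S(15,9) = 67128490.

408741333, 216627840, 67128490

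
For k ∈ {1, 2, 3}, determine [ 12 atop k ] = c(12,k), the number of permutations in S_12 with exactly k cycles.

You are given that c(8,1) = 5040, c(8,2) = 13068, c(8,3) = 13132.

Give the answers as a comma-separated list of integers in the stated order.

39916800, 120543840, 150917976

i=9: T(9,1)=0+8·5040=40320 | T(9,2)=5040+8·13068=109584 | T(9,3)=13068+8·13132=118124
i=10: T(10,1)=0+9·40320=362880 | T(10,2)=40320+9·109584=1026576 | T(10,3)=109584+9·118124=1172700
i=11: T(11,1)=0+10·362880=3628800 | T(11,2)=362880+10·1026576=10628640 | T(11,3)=1026576+10·1172700=12753576
i=12: T(12,1)=0+11·3628800=39916800 | T(12,2)=3628800+11·10628640=120543840 | T(12,3)=10628640+11·12753576=150917976
Read c(12,1) = 39916800, c(12,2) = 120543840, c(12,3) = 150917976.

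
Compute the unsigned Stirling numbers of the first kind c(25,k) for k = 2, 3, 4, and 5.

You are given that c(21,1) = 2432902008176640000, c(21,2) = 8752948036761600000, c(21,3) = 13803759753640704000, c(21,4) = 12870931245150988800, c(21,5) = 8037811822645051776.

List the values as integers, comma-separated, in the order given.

@22  (22,1):2432902008176640000·21+0→51090942171709440000, (22,2):8752948036761600000·21+2432902008176640000→186244810780170240000, (22,3):13803759753640704000·21+8752948036761600000→298631902863216384000, (22,4):12870931245150988800·21+13803759753640704000→284093315901811468800, (22,5):8037811822645051776·21+12870931245150988800→181664979520697076096
@23  (23,1):51090942171709440000·22+0→1124000727777607680000, (23,2):186244810780170240000·22+51090942171709440000→4148476779335454720000, (23,3):298631902863216384000·22+186244810780170240000→6756146673770930688000, (23,4):284093315901811468800·22+298631902863216384000→6548684852703068697600, (23,5):181664979520697076096·22+284093315901811468800→4280722865357147142912
@24  (24,1):1124000727777607680000·23+0→25852016738884976640000, (24,2):4148476779335454720000·23+1124000727777607680000→96538966652493066240000, (24,3):6756146673770930688000·23+4148476779335454720000→159539850276066860544000, (24,4):6548684852703068697600·23+6756146673770930688000→157375898285941510732800, (24,5):4280722865357147142912·23+6548684852703068697600→105005310755917452984576
@25  (25,2):96538966652493066240000·24+25852016738884976640000→2342787216398718566400000, (25,3):159539850276066860544000·24+96538966652493066240000→3925495373278097719296000, (25,4):157375898285941510732800·24+159539850276066860544000→3936561409138663118131200, (25,5):105005310755917452984576·24+157375898285941510732800→2677503356427960382362624
Read c(25,2) = 2342787216398718566400000, c(25,3) = 3925495373278097719296000, c(25,4) = 3936561409138663118131200, c(25,5) = 2677503356427960382362624.

2342787216398718566400000, 3925495373278097719296000, 3936561409138663118131200, 2677503356427960382362624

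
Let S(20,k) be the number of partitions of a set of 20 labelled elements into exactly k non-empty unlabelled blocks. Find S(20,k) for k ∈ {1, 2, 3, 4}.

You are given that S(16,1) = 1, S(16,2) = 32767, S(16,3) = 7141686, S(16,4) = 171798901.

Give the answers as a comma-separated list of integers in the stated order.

1, 524287, 580606446, 45232115901

[17] T[17,1]:1*1+0=1 · T[17,2]:2*32767+1=65535 · T[17,3]:3*7141686+32767=21457825 · T[17,4]:4*171798901+7141686=694337290
[18] T[18,1]:1*1+0=1 · T[18,2]:2*65535+1=131071 · T[18,3]:3*21457825+65535=64439010 · T[18,4]:4*694337290+21457825=2798806985
[19] T[19,1]:1*1+0=1 · T[19,2]:2*131071+1=262143 · T[19,3]:3*64439010+131071=193448101 · T[19,4]:4*2798806985+64439010=11259666950
[20] T[20,1]:1*1+0=1 · T[20,2]:2*262143+1=524287 · T[20,3]:3*193448101+262143=580606446 · T[20,4]:4*11259666950+193448101=45232115901
Read S(20,1) = 1, S(20,2) = 524287, S(20,3) = 580606446, S(20,4) = 45232115901.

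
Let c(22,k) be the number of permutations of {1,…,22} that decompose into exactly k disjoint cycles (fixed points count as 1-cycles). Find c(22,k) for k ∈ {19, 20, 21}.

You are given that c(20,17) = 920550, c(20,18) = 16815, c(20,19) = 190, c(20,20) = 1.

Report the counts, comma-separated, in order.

i=21: T(21,18)=920550+20·16815=1256850 | T(21,19)=16815+20·190=20615 | T(21,20)=190+20·1=210 | T(21,21)=1+20·0=1
i=22: T(22,19)=1256850+21·20615=1689765 | T(22,20)=20615+21·210=25025 | T(22,21)=210+21·1=231
Read c(22,19) = 1689765, c(22,20) = 25025, c(22,21) = 231.

1689765, 25025, 231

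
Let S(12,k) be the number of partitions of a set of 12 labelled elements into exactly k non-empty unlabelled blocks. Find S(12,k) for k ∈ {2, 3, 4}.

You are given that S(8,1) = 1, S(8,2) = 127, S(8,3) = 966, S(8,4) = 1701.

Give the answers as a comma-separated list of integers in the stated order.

2047, 86526, 611501

r9: T_9,1=1×1+0=1; T_9,2=2×127+1=255; T_9,3=3×966+127=3025; T_9,4=4×1701+966=7770
r10: T_10,1=1×1+0=1; T_10,2=2×255+1=511; T_10,3=3×3025+255=9330; T_10,4=4×7770+3025=34105
r11: T_11,1=1×1+0=1; T_11,2=2×511+1=1023; T_11,3=3×9330+511=28501; T_11,4=4×34105+9330=145750
r12: T_12,2=2×1023+1=2047; T_12,3=3×28501+1023=86526; T_12,4=4×145750+28501=611501
Read S(12,2) = 2047, S(12,3) = 86526, S(12,4) = 611501.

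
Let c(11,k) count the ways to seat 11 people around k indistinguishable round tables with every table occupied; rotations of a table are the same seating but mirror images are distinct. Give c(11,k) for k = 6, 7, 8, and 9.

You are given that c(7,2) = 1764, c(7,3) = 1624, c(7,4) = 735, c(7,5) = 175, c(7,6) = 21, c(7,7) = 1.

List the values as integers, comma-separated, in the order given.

902055, 157773, 18150, 1320

@8  (8,3):1624·7+1764→13132, (8,4):735·7+1624→6769, (8,5):175·7+735→1960, (8,6):21·7+175→322, (8,7):1·7+21→28, (8,8):0·7+1→1
@9  (9,4):6769·8+13132→67284, (9,5):1960·8+6769→22449, (9,6):322·8+1960→4536, (9,7):28·8+322→546, (9,8):1·8+28→36, (9,9):0·8+1→1
@10  (10,5):22449·9+67284→269325, (10,6):4536·9+22449→63273, (10,7):546·9+4536→9450, (10,8):36·9+546→870, (10,9):1·9+36→45
@11  (11,6):63273·10+269325→902055, (11,7):9450·10+63273→157773, (11,8):870·10+9450→18150, (11,9):45·10+870→1320
Read c(11,6) = 902055, c(11,7) = 157773, c(11,8) = 18150, c(11,9) = 1320.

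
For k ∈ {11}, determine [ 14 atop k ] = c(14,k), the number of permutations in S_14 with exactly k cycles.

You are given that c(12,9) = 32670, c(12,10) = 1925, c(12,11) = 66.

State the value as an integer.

91091

[13] T[13,10]:12*1925+32670=55770 · T[13,11]:12*66+1925=2717
[14] T[14,11]:13*2717+55770=91091
Read c(14,11) = 91091.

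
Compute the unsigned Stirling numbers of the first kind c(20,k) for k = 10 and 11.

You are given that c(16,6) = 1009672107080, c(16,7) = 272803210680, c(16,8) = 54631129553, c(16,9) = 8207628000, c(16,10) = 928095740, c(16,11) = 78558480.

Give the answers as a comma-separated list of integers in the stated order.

381922055502195, 46280647751910

r17: T_17,7=16×272803210680+1009672107080=5374523477960; T_17,8=16×54631129553+272803210680=1146901283528; T_17,9=16×8207628000+54631129553=185953177553; T_17,10=16×928095740+8207628000=23057159840; T_17,11=16×78558480+928095740=2185031420
r18: T_18,8=17×1146901283528+5374523477960=24871845297936; T_18,9=17×185953177553+1146901283528=4308105301929; T_18,10=17×23057159840+185953177553=577924894833; T_18,11=17×2185031420+23057159840=60202693980
r19: T_19,9=18×4308105301929+24871845297936=102417740732658; T_19,10=18×577924894833+4308105301929=14710753408923; T_19,11=18×60202693980+577924894833=1661573386473
r20: T_20,10=19×14710753408923+102417740732658=381922055502195; T_20,11=19×1661573386473+14710753408923=46280647751910
Read c(20,10) = 381922055502195, c(20,11) = 46280647751910.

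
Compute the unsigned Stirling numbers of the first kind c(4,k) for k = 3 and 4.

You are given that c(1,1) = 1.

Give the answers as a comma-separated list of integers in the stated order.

6, 1

r2: T_2,1=1×1+0=1; T_2,2=1×0+1=1
r3: T_3,2=2×1+1=3; T_3,3=2×0+1=1
r4: T_4,3=3×1+3=6; T_4,4=3×0+1=1
Read c(4,3) = 6, c(4,4) = 1.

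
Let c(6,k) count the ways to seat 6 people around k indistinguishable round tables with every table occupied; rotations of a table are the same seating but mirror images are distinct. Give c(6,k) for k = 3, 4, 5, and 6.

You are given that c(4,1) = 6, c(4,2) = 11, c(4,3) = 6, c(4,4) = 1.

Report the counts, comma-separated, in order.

225, 85, 15, 1

row 5: T[5][2]=4·11+6=50  T[5][3]=4·6+11=35  T[5][4]=4·1+6=10  T[5][5]=4·0+1=1
row 6: T[6][3]=5·35+50=225  T[6][4]=5·10+35=85  T[6][5]=5·1+10=15  T[6][6]=5·0+1=1
Read c(6,3) = 225, c(6,4) = 85, c(6,5) = 15, c(6,6) = 1.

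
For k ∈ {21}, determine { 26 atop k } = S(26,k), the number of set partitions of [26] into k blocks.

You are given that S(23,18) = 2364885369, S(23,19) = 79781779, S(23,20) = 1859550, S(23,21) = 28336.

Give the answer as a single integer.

9759104355

i=24: T(24,19)=2364885369+19·79781779=3880739170 | T(24,20)=79781779+20·1859550=116972779 | T(24,21)=1859550+21·28336=2454606
i=25: T(25,20)=3880739170+20·116972779=6220194750 | T(25,21)=116972779+21·2454606=168519505
i=26: T(26,21)=6220194750+21·168519505=9759104355
Read S(26,21) = 9759104355.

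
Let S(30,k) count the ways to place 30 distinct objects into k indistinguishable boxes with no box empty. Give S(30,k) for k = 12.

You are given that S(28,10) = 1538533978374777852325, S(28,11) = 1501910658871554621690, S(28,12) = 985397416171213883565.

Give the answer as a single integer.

@29  (29,11):1501910658871554621690·11+1538533978374777852325→18059551225961878690915, (29,12):985397416171213883565·12+1501910658871554621690→13326679652926121224470
@30  (30,12):13326679652926121224470·12+18059551225961878690915→177979707061075333384555
Read S(30,12) = 177979707061075333384555.

177979707061075333384555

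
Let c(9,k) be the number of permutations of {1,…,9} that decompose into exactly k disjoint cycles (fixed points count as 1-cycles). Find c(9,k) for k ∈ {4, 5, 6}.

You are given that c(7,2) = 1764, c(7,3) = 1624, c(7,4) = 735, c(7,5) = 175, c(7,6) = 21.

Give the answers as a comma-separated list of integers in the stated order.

i=8: T(8,3)=1764+7·1624=13132 | T(8,4)=1624+7·735=6769 | T(8,5)=735+7·175=1960 | T(8,6)=175+7·21=322
i=9: T(9,4)=13132+8·6769=67284 | T(9,5)=6769+8·1960=22449 | T(9,6)=1960+8·322=4536
Read c(9,4) = 67284, c(9,5) = 22449, c(9,6) = 4536.

67284, 22449, 4536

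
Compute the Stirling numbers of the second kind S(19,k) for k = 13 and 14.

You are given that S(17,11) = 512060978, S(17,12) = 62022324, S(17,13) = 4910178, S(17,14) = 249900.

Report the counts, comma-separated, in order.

2892439160, 243577530

@18  (18,12):62022324·12+512060978→1256328866, (18,13):4910178·13+62022324→125854638, (18,14):249900·14+4910178→8408778
@19  (19,13):125854638·13+1256328866→2892439160, (19,14):8408778·14+125854638→243577530
Read S(19,13) = 2892439160, S(19,14) = 243577530.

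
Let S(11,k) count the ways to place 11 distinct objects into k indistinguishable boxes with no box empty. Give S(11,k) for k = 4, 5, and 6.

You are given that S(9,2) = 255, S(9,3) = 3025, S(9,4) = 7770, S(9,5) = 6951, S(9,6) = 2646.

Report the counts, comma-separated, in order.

145750, 246730, 179487

[10] T[10,3]:3*3025+255=9330 · T[10,4]:4*7770+3025=34105 · T[10,5]:5*6951+7770=42525 · T[10,6]:6*2646+6951=22827
[11] T[11,4]:4*34105+9330=145750 · T[11,5]:5*42525+34105=246730 · T[11,6]:6*22827+42525=179487
Read S(11,4) = 145750, S(11,5) = 246730, S(11,6) = 179487.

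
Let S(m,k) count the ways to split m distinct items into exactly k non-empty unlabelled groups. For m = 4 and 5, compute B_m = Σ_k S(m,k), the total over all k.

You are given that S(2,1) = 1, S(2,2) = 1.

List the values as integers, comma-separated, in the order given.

r3: T_3,1=1×1+0=1; T_3,2=2×1+1=3; T_3,3=3×0+1=1
r4: T_4,1=1×1+0=1; T_4,2=2×3+1=7; T_4,3=3×1+3=6; T_4,4=4×0+1=1
r5: T_5,1=1×1+0=1; T_5,2=2×7+1=15; T_5,3=3×6+7=25; T_5,4=4×1+6=10; T_5,5=5×0+1=1
B_4 = ΣS(4,k) = 1+7+6+1 = 15
B_5 = ΣS(5,k) = 1+15+25+10+1 = 52

15, 52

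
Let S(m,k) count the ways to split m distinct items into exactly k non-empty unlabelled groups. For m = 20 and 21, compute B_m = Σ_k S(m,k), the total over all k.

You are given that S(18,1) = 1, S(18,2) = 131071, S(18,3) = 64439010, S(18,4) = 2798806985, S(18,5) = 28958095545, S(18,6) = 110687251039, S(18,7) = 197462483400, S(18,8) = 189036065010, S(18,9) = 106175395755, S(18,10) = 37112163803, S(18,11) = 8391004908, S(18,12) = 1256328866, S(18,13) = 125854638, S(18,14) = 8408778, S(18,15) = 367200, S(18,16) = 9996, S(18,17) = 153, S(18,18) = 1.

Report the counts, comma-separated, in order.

51724158235372, 474869816156751

row 19: T[19][1]=1·1+0=1  T[19][2]=2·131071+1=262143  T[19][3]=3·64439010+131071=193448101  T[19][4]=4·2798806985+64439010=11259666950  T[19][5]=5·28958095545+2798806985=147589284710  T[19][6]=6·110687251039+28958095545=693081601779  T[19][7]=7·197462483400+110687251039=1492924634839  T[19][8]=8·189036065010+197462483400=1709751003480  T[19][9]=9·106175395755+189036065010=1144614626805  T[19][10]=10·37112163803+106175395755=477297033785  T[19][11]=11·8391004908+37112163803=129413217791  T[19][12]=12·1256328866+8391004908=23466951300  T[19][13]=13·125854638+1256328866=2892439160  T[19][14]=14·8408778+125854638=243577530  T[19][15]=15·367200+8408778=13916778  T[19][16]=16·9996+367200=527136  T[19][17]=17·153+9996=12597  T[19][18]=18·1+153=171  T[19][19]=19·0+1=1
row 20: T[20][1]=1·1+0=1  T[20][2]=2·262143+1=524287  T[20][3]=3·193448101+262143=580606446  T[20][4]=4·11259666950+193448101=45232115901  T[20][5]=5·147589284710+11259666950=749206090500  T[20][6]=6·693081601779+147589284710=4306078895384  T[20][7]=7·1492924634839+693081601779=11143554045652  T[20][8]=8·1709751003480+1492924634839=15170932662679  T[20][9]=9·1144614626805+1709751003480=12011282644725  T[20][10]=10·477297033785+1144614626805=5917584964655  T[20][11]=11·129413217791+477297033785=1900842429486  T[20][12]=12·23466951300+129413217791=411016633391  T[20][13]=13·2892439160+23466951300=61068660380  T[20][14]=14·243577530+2892439160=6302524580  T[20][15]=15·13916778+243577530=452329200  T[20][16]=16·527136+13916778=22350954  T[20][17]=17·12597+527136=741285  T[20][18]=18·171+12597=15675  T[20][19]=19·1+171=190  T[20][20]=20·0+1=1
row 21: T[21][1]=1·1+0=1  T[21][2]=2·524287+1=1048575  T[21][3]=3·580606446+524287=1742343625  T[21][4]=4·45232115901+580606446=181509070050  T[21][5]=5·749206090500+45232115901=3791262568401  T[21][6]=6·4306078895384+749206090500=26585679462804  T[21][7]=7·11143554045652+4306078895384=82310957214948  T[21][8]=8·15170932662679+11143554045652=132511015347084  T[21][9]=9·12011282644725+15170932662679=123272476465204  T[21][10]=10·5917584964655+12011282644725=71187132291275  T[21][11]=11·1900842429486+5917584964655=26826851689001  T[21][12]=12·411016633391+1900842429486=6833042030178  T[21][13]=13·61068660380+411016633391=1204909218331  T[21][14]=14·6302524580+61068660380=149304004500  T[21][15]=15·452329200+6302524580=13087462580  T[21][16]=16·22350954+452329200=809944464  T[21][17]=17·741285+22350954=34952799  T[21][18]=18·15675+741285=1023435  T[21][19]=19·190+15675=19285  T[21][20]=20·1+190=210  T[21][21]=21·0+1=1
B_20 = ΣS(20,k) = 1+524287+580606446+45232115901+749206090500+4306078895384+11143554045652+15170932662679+12011282644725+5917584964655+1900842429486+411016633391+61068660380+6302524580+452329200+22350954+741285+15675+190+1 = 51724158235372
B_21 = ΣS(21,k) = 1+1048575+1742343625+181509070050+3791262568401+26585679462804+82310957214948+132511015347084+123272476465204+71187132291275+26826851689001+6833042030178+1204909218331+149304004500+13087462580+809944464+34952799+1023435+19285+210+1 = 474869816156751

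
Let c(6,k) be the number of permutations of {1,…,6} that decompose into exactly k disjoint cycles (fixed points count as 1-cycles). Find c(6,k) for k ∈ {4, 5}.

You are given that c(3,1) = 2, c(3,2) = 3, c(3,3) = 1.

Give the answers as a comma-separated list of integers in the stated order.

85, 15

[4] T[4,2]:3*3+2=11 · T[4,3]:3*1+3=6 · T[4,4]:3*0+1=1
[5] T[5,3]:4*6+11=35 · T[5,4]:4*1+6=10 · T[5,5]:4*0+1=1
[6] T[6,4]:5*10+35=85 · T[6,5]:5*1+10=15
Read c(6,4) = 85, c(6,5) = 15.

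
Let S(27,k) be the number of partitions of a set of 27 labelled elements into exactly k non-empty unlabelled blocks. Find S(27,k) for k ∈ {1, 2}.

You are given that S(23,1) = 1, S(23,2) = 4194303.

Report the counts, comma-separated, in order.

i=24: T(24,1)=0+1·1=1 | T(24,2)=1+2·4194303=8388607
i=25: T(25,1)=0+1·1=1 | T(25,2)=1+2·8388607=16777215
i=26: T(26,1)=0+1·1=1 | T(26,2)=1+2·16777215=33554431
i=27: T(27,1)=0+1·1=1 | T(27,2)=1+2·33554431=67108863
Read S(27,1) = 1, S(27,2) = 67108863.

1, 67108863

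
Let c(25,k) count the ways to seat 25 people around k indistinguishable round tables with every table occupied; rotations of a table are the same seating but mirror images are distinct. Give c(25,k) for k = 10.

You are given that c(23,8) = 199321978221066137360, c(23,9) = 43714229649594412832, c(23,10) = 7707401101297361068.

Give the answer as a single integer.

6508376179668146850000

i=24: T(24,9)=199321978221066137360+23·43714229649594412832=1204749260161737632496 | T(24,10)=43714229649594412832+23·7707401101297361068=220984454979433717396
i=25: T(25,10)=1204749260161737632496+24·220984454979433717396=6508376179668146850000
Read c(25,10) = 6508376179668146850000.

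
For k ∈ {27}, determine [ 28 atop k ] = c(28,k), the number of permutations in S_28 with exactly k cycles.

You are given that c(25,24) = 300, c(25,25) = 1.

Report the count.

378

[26] T[26,25]:25*1+300=325 · T[26,26]:25*0+1=1
[27] T[27,26]:26*1+325=351 · T[27,27]:26*0+1=1
[28] T[28,27]:27*1+351=378
Read c(28,27) = 378.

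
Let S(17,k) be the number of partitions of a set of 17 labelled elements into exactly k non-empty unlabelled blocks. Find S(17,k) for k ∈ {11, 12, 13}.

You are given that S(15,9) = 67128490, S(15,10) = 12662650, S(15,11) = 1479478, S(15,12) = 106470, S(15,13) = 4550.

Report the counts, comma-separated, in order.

i=16: T(16,10)=67128490+10·12662650=193754990 | T(16,11)=12662650+11·1479478=28936908 | T(16,12)=1479478+12·106470=2757118 | T(16,13)=106470+13·4550=165620
i=17: T(17,11)=193754990+11·28936908=512060978 | T(17,12)=28936908+12·2757118=62022324 | T(17,13)=2757118+13·165620=4910178
Read S(17,11) = 512060978, S(17,12) = 62022324, S(17,13) = 4910178.

512060978, 62022324, 4910178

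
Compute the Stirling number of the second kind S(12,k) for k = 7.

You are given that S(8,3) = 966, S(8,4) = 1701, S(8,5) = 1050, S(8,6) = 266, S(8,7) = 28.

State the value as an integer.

627396

@9  (9,4):1701·4+966→7770, (9,5):1050·5+1701→6951, (9,6):266·6+1050→2646, (9,7):28·7+266→462
@10  (10,5):6951·5+7770→42525, (10,6):2646·6+6951→22827, (10,7):462·7+2646→5880
@11  (11,6):22827·6+42525→179487, (11,7):5880·7+22827→63987
@12  (12,7):63987·7+179487→627396
Read S(12,7) = 627396.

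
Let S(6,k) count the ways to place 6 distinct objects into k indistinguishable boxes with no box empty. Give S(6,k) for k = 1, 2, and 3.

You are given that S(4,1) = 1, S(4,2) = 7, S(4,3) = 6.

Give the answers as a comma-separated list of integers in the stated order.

1, 31, 90

[5] T[5,1]:1*1+0=1 · T[5,2]:2*7+1=15 · T[5,3]:3*6+7=25
[6] T[6,1]:1*1+0=1 · T[6,2]:2*15+1=31 · T[6,3]:3*25+15=90
Read S(6,1) = 1, S(6,2) = 31, S(6,3) = 90.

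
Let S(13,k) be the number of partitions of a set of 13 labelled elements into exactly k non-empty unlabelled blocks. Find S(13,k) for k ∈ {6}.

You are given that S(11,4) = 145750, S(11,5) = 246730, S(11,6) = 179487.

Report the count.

i=12: T(12,5)=145750+5·246730=1379400 | T(12,6)=246730+6·179487=1323652
i=13: T(13,6)=1379400+6·1323652=9321312
Read S(13,6) = 9321312.

9321312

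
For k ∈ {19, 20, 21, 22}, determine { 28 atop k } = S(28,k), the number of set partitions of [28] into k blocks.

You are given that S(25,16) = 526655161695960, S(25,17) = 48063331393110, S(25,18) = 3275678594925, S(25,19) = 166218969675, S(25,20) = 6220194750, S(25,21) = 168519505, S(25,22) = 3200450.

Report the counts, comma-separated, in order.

7626292886912700, 474194413703010, 22653141490980, 825906183960

row 26: T[26][17]=17·48063331393110+526655161695960=1343731795378830  T[26][18]=18·3275678594925+48063331393110=107025546101760  T[26][19]=19·166218969675+3275678594925=6433839018750  T[26][20]=20·6220194750+166218969675=290622864675  T[26][21]=21·168519505+6220194750=9759104355  T[26][22]=22·3200450+168519505=238929405
row 27: T[27][18]=18·107025546101760+1343731795378830=3270191625210510  T[27][19]=19·6433839018750+107025546101760=229268487458010  T[27][20]=20·290622864675+6433839018750=12246296312250  T[27][21]=21·9759104355+290622864675=495564056130  T[27][22]=22·238929405+9759104355=15015551265
row 28: T[28][19]=19·229268487458010+3270191625210510=7626292886912700  T[28][20]=20·12246296312250+229268487458010=474194413703010  T[28][21]=21·495564056130+12246296312250=22653141490980  T[28][22]=22·15015551265+495564056130=825906183960
Read S(28,19) = 7626292886912700, S(28,20) = 474194413703010, S(28,21) = 22653141490980, S(28,22) = 825906183960.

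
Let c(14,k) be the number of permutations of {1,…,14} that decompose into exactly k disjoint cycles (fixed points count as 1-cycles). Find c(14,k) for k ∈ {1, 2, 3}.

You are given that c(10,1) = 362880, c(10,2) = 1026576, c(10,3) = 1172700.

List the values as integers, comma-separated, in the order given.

6227020800, 19802759040, 26596717056

@11  (11,1):362880·10+0→3628800, (11,2):1026576·10+362880→10628640, (11,3):1172700·10+1026576→12753576
@12  (12,1):3628800·11+0→39916800, (12,2):10628640·11+3628800→120543840, (12,3):12753576·11+10628640→150917976
@13  (13,1):39916800·12+0→479001600, (13,2):120543840·12+39916800→1486442880, (13,3):150917976·12+120543840→1931559552
@14  (14,1):479001600·13+0→6227020800, (14,2):1486442880·13+479001600→19802759040, (14,3):1931559552·13+1486442880→26596717056
Read c(14,1) = 6227020800, c(14,2) = 19802759040, c(14,3) = 26596717056.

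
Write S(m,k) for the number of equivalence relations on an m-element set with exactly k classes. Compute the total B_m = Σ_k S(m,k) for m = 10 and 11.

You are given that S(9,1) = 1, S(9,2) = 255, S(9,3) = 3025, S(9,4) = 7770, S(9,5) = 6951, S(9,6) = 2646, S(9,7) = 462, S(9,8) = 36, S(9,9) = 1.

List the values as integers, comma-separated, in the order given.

[10] T[10,1]:1*1+0=1 · T[10,2]:2*255+1=511 · T[10,3]:3*3025+255=9330 · T[10,4]:4*7770+3025=34105 · T[10,5]:5*6951+7770=42525 · T[10,6]:6*2646+6951=22827 · T[10,7]:7*462+2646=5880 · T[10,8]:8*36+462=750 · T[10,9]:9*1+36=45 · T[10,10]:10*0+1=1
[11] T[11,1]:1*1+0=1 · T[11,2]:2*511+1=1023 · T[11,3]:3*9330+511=28501 · T[11,4]:4*34105+9330=145750 · T[11,5]:5*42525+34105=246730 · T[11,6]:6*22827+42525=179487 · T[11,7]:7*5880+22827=63987 · T[11,8]:8*750+5880=11880 · T[11,9]:9*45+750=1155 · T[11,10]:10*1+45=55 · T[11,11]:11*0+1=1
B_10 = ΣS(10,k) = 1+511+9330+34105+42525+22827+5880+750+45+1 = 115975
B_11 = ΣS(11,k) = 1+1023+28501+145750+246730+179487+63987+11880+1155+55+1 = 678570

115975, 678570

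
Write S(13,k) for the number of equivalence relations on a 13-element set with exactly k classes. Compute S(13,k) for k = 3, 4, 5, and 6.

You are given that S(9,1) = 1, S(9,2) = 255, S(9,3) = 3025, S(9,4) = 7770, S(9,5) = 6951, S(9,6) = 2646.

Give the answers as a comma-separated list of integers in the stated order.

[10] T[10,1]:1*1+0=1 · T[10,2]:2*255+1=511 · T[10,3]:3*3025+255=9330 · T[10,4]:4*7770+3025=34105 · T[10,5]:5*6951+7770=42525 · T[10,6]:6*2646+6951=22827
[11] T[11,1]:1*1+0=1 · T[11,2]:2*511+1=1023 · T[11,3]:3*9330+511=28501 · T[11,4]:4*34105+9330=145750 · T[11,5]:5*42525+34105=246730 · T[11,6]:6*22827+42525=179487
[12] T[12,2]:2*1023+1=2047 · T[12,3]:3*28501+1023=86526 · T[12,4]:4*145750+28501=611501 · T[12,5]:5*246730+145750=1379400 · T[12,6]:6*179487+246730=1323652
[13] T[13,3]:3*86526+2047=261625 · T[13,4]:4*611501+86526=2532530 · T[13,5]:5*1379400+611501=7508501 · T[13,6]:6*1323652+1379400=9321312
Read S(13,3) = 261625, S(13,4) = 2532530, S(13,5) = 7508501, S(13,6) = 9321312.

261625, 2532530, 7508501, 9321312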